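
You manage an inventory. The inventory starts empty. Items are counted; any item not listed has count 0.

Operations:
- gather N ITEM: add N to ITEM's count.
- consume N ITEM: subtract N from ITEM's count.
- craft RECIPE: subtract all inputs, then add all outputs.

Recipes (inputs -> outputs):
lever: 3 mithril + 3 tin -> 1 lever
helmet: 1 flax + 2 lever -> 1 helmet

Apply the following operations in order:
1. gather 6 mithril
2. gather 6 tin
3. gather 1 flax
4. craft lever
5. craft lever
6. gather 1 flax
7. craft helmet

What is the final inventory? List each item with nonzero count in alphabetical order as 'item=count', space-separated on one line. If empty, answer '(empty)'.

Answer: flax=1 helmet=1

Derivation:
After 1 (gather 6 mithril): mithril=6
After 2 (gather 6 tin): mithril=6 tin=6
After 3 (gather 1 flax): flax=1 mithril=6 tin=6
After 4 (craft lever): flax=1 lever=1 mithril=3 tin=3
After 5 (craft lever): flax=1 lever=2
After 6 (gather 1 flax): flax=2 lever=2
After 7 (craft helmet): flax=1 helmet=1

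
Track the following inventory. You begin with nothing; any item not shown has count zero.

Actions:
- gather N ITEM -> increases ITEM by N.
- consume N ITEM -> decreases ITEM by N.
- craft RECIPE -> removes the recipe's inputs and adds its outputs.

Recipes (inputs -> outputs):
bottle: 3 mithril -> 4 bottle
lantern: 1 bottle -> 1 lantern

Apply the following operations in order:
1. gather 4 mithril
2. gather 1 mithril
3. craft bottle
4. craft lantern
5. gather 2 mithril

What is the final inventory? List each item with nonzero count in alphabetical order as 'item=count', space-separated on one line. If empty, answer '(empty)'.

After 1 (gather 4 mithril): mithril=4
After 2 (gather 1 mithril): mithril=5
After 3 (craft bottle): bottle=4 mithril=2
After 4 (craft lantern): bottle=3 lantern=1 mithril=2
After 5 (gather 2 mithril): bottle=3 lantern=1 mithril=4

Answer: bottle=3 lantern=1 mithril=4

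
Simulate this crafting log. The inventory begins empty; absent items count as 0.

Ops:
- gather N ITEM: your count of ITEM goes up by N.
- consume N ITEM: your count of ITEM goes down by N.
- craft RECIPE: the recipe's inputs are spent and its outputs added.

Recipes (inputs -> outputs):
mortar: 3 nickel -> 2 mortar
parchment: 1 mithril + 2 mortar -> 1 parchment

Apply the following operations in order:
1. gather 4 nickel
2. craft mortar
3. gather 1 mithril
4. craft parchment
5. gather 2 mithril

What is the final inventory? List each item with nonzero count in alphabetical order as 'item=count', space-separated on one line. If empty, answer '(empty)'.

After 1 (gather 4 nickel): nickel=4
After 2 (craft mortar): mortar=2 nickel=1
After 3 (gather 1 mithril): mithril=1 mortar=2 nickel=1
After 4 (craft parchment): nickel=1 parchment=1
After 5 (gather 2 mithril): mithril=2 nickel=1 parchment=1

Answer: mithril=2 nickel=1 parchment=1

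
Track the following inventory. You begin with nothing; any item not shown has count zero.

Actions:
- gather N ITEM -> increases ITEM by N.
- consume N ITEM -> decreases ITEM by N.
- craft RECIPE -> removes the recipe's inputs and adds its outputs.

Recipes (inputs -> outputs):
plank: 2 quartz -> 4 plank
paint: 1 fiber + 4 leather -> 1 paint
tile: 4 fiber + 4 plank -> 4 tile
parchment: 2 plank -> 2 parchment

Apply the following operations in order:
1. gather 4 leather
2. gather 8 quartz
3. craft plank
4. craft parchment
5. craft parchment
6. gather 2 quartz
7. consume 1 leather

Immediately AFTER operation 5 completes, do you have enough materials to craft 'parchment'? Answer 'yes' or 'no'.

After 1 (gather 4 leather): leather=4
After 2 (gather 8 quartz): leather=4 quartz=8
After 3 (craft plank): leather=4 plank=4 quartz=6
After 4 (craft parchment): leather=4 parchment=2 plank=2 quartz=6
After 5 (craft parchment): leather=4 parchment=4 quartz=6

Answer: no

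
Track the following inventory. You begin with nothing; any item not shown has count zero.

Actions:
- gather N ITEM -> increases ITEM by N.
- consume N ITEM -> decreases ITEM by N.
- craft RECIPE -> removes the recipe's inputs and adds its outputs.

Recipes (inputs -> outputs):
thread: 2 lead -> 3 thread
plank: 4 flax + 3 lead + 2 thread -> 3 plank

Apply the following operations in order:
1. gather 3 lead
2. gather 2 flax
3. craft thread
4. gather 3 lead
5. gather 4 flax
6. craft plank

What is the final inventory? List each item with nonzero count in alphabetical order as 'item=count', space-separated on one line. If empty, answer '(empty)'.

After 1 (gather 3 lead): lead=3
After 2 (gather 2 flax): flax=2 lead=3
After 3 (craft thread): flax=2 lead=1 thread=3
After 4 (gather 3 lead): flax=2 lead=4 thread=3
After 5 (gather 4 flax): flax=6 lead=4 thread=3
After 6 (craft plank): flax=2 lead=1 plank=3 thread=1

Answer: flax=2 lead=1 plank=3 thread=1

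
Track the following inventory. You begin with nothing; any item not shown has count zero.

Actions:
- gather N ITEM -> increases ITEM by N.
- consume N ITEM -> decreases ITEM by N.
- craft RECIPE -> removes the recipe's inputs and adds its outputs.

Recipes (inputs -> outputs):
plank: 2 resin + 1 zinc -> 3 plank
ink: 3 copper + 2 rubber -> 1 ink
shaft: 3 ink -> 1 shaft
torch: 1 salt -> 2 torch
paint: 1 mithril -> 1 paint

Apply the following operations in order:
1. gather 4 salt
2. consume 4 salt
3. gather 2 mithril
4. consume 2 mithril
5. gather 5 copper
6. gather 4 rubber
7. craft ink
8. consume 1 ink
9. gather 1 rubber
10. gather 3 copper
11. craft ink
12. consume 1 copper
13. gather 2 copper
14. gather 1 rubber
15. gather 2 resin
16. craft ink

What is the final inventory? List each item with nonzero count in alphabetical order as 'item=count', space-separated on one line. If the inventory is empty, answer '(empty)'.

Answer: ink=2 resin=2

Derivation:
After 1 (gather 4 salt): salt=4
After 2 (consume 4 salt): (empty)
After 3 (gather 2 mithril): mithril=2
After 4 (consume 2 mithril): (empty)
After 5 (gather 5 copper): copper=5
After 6 (gather 4 rubber): copper=5 rubber=4
After 7 (craft ink): copper=2 ink=1 rubber=2
After 8 (consume 1 ink): copper=2 rubber=2
After 9 (gather 1 rubber): copper=2 rubber=3
After 10 (gather 3 copper): copper=5 rubber=3
After 11 (craft ink): copper=2 ink=1 rubber=1
After 12 (consume 1 copper): copper=1 ink=1 rubber=1
After 13 (gather 2 copper): copper=3 ink=1 rubber=1
After 14 (gather 1 rubber): copper=3 ink=1 rubber=2
After 15 (gather 2 resin): copper=3 ink=1 resin=2 rubber=2
After 16 (craft ink): ink=2 resin=2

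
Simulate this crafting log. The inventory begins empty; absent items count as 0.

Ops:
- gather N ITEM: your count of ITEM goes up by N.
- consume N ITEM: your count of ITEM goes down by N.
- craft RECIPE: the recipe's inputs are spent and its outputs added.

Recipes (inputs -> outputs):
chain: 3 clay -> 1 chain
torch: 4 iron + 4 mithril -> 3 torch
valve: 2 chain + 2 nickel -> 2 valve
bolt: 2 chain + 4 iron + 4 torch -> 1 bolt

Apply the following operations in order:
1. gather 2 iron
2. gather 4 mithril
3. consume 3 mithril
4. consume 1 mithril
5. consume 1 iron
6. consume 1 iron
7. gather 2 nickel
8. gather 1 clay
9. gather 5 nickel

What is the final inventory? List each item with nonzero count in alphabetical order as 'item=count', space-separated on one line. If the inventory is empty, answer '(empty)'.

After 1 (gather 2 iron): iron=2
After 2 (gather 4 mithril): iron=2 mithril=4
After 3 (consume 3 mithril): iron=2 mithril=1
After 4 (consume 1 mithril): iron=2
After 5 (consume 1 iron): iron=1
After 6 (consume 1 iron): (empty)
After 7 (gather 2 nickel): nickel=2
After 8 (gather 1 clay): clay=1 nickel=2
After 9 (gather 5 nickel): clay=1 nickel=7

Answer: clay=1 nickel=7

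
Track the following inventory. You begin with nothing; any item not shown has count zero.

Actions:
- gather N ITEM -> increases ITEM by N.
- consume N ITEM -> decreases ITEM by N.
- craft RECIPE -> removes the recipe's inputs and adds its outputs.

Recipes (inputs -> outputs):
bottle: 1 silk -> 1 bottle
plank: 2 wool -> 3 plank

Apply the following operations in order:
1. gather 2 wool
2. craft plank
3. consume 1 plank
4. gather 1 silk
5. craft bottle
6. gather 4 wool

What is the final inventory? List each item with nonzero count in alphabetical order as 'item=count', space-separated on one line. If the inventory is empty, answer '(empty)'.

Answer: bottle=1 plank=2 wool=4

Derivation:
After 1 (gather 2 wool): wool=2
After 2 (craft plank): plank=3
After 3 (consume 1 plank): plank=2
After 4 (gather 1 silk): plank=2 silk=1
After 5 (craft bottle): bottle=1 plank=2
After 6 (gather 4 wool): bottle=1 plank=2 wool=4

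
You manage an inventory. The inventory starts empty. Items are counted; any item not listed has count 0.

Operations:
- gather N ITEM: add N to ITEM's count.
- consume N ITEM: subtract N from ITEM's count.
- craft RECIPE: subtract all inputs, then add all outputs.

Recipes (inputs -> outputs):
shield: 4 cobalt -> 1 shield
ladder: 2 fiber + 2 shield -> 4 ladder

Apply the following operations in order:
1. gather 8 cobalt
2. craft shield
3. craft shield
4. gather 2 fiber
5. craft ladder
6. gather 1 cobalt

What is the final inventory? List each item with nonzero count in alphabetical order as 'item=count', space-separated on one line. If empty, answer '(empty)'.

After 1 (gather 8 cobalt): cobalt=8
After 2 (craft shield): cobalt=4 shield=1
After 3 (craft shield): shield=2
After 4 (gather 2 fiber): fiber=2 shield=2
After 5 (craft ladder): ladder=4
After 6 (gather 1 cobalt): cobalt=1 ladder=4

Answer: cobalt=1 ladder=4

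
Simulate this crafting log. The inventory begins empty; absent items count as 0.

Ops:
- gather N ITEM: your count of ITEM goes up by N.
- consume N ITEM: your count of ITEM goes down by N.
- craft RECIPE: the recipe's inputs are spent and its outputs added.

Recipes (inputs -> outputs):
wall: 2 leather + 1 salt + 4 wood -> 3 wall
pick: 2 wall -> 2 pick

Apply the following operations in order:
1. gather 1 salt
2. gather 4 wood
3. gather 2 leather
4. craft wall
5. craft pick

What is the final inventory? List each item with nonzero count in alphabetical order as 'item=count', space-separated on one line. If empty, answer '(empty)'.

After 1 (gather 1 salt): salt=1
After 2 (gather 4 wood): salt=1 wood=4
After 3 (gather 2 leather): leather=2 salt=1 wood=4
After 4 (craft wall): wall=3
After 5 (craft pick): pick=2 wall=1

Answer: pick=2 wall=1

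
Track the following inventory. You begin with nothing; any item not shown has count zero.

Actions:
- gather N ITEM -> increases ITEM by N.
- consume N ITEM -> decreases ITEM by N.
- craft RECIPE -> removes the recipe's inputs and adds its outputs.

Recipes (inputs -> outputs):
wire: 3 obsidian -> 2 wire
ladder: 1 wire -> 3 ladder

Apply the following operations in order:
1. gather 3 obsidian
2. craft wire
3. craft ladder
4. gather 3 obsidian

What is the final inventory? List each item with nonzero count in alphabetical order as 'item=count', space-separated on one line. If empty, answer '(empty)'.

Answer: ladder=3 obsidian=3 wire=1

Derivation:
After 1 (gather 3 obsidian): obsidian=3
After 2 (craft wire): wire=2
After 3 (craft ladder): ladder=3 wire=1
After 4 (gather 3 obsidian): ladder=3 obsidian=3 wire=1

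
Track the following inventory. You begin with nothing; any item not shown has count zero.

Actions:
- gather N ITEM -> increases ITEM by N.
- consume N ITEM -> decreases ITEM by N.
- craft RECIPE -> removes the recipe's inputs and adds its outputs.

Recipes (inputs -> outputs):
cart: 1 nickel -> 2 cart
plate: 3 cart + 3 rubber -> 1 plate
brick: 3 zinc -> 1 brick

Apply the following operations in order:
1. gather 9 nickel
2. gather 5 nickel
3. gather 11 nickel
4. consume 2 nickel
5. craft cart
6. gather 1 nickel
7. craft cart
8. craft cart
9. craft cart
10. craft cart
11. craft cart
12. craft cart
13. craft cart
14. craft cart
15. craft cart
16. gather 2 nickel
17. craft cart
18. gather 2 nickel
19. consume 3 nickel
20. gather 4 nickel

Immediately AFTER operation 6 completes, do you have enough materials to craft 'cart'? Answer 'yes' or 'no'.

Answer: yes

Derivation:
After 1 (gather 9 nickel): nickel=9
After 2 (gather 5 nickel): nickel=14
After 3 (gather 11 nickel): nickel=25
After 4 (consume 2 nickel): nickel=23
After 5 (craft cart): cart=2 nickel=22
After 6 (gather 1 nickel): cart=2 nickel=23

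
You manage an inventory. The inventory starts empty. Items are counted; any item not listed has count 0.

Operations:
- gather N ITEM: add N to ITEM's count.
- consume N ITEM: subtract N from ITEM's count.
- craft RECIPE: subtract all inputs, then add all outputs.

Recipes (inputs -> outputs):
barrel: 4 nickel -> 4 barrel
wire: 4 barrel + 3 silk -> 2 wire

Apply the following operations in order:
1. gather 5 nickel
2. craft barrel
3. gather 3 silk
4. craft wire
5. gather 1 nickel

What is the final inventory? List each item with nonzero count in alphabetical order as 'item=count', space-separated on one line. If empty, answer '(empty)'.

Answer: nickel=2 wire=2

Derivation:
After 1 (gather 5 nickel): nickel=5
After 2 (craft barrel): barrel=4 nickel=1
After 3 (gather 3 silk): barrel=4 nickel=1 silk=3
After 4 (craft wire): nickel=1 wire=2
After 5 (gather 1 nickel): nickel=2 wire=2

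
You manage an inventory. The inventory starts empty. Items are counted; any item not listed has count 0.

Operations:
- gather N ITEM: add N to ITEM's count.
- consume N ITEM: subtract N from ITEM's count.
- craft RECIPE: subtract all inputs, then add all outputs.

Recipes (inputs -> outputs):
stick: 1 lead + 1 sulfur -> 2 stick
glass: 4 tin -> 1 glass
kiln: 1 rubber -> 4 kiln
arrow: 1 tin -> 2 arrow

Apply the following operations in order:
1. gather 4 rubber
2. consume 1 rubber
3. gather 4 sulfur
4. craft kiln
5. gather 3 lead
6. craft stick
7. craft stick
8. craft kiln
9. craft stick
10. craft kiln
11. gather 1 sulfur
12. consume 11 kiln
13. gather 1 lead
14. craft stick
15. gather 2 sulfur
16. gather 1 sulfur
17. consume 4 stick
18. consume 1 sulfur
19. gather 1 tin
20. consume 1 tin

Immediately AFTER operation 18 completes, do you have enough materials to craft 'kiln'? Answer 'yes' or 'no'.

Answer: no

Derivation:
After 1 (gather 4 rubber): rubber=4
After 2 (consume 1 rubber): rubber=3
After 3 (gather 4 sulfur): rubber=3 sulfur=4
After 4 (craft kiln): kiln=4 rubber=2 sulfur=4
After 5 (gather 3 lead): kiln=4 lead=3 rubber=2 sulfur=4
After 6 (craft stick): kiln=4 lead=2 rubber=2 stick=2 sulfur=3
After 7 (craft stick): kiln=4 lead=1 rubber=2 stick=4 sulfur=2
After 8 (craft kiln): kiln=8 lead=1 rubber=1 stick=4 sulfur=2
After 9 (craft stick): kiln=8 rubber=1 stick=6 sulfur=1
After 10 (craft kiln): kiln=12 stick=6 sulfur=1
After 11 (gather 1 sulfur): kiln=12 stick=6 sulfur=2
After 12 (consume 11 kiln): kiln=1 stick=6 sulfur=2
After 13 (gather 1 lead): kiln=1 lead=1 stick=6 sulfur=2
After 14 (craft stick): kiln=1 stick=8 sulfur=1
After 15 (gather 2 sulfur): kiln=1 stick=8 sulfur=3
After 16 (gather 1 sulfur): kiln=1 stick=8 sulfur=4
After 17 (consume 4 stick): kiln=1 stick=4 sulfur=4
After 18 (consume 1 sulfur): kiln=1 stick=4 sulfur=3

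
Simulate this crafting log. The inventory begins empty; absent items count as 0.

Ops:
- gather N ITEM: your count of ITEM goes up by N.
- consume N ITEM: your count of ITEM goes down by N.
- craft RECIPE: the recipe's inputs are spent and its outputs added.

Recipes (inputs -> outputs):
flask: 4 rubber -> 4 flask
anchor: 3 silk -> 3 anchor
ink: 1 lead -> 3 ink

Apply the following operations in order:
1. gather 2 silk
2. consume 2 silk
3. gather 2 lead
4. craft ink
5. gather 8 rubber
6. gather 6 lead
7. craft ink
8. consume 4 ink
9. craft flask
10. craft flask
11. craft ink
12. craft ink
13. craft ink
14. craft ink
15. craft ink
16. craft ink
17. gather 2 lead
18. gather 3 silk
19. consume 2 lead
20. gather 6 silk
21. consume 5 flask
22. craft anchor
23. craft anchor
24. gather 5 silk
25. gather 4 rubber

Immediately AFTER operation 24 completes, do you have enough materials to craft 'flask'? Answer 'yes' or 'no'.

After 1 (gather 2 silk): silk=2
After 2 (consume 2 silk): (empty)
After 3 (gather 2 lead): lead=2
After 4 (craft ink): ink=3 lead=1
After 5 (gather 8 rubber): ink=3 lead=1 rubber=8
After 6 (gather 6 lead): ink=3 lead=7 rubber=8
After 7 (craft ink): ink=6 lead=6 rubber=8
After 8 (consume 4 ink): ink=2 lead=6 rubber=8
After 9 (craft flask): flask=4 ink=2 lead=6 rubber=4
After 10 (craft flask): flask=8 ink=2 lead=6
After 11 (craft ink): flask=8 ink=5 lead=5
After 12 (craft ink): flask=8 ink=8 lead=4
After 13 (craft ink): flask=8 ink=11 lead=3
After 14 (craft ink): flask=8 ink=14 lead=2
After 15 (craft ink): flask=8 ink=17 lead=1
After 16 (craft ink): flask=8 ink=20
After 17 (gather 2 lead): flask=8 ink=20 lead=2
After 18 (gather 3 silk): flask=8 ink=20 lead=2 silk=3
After 19 (consume 2 lead): flask=8 ink=20 silk=3
After 20 (gather 6 silk): flask=8 ink=20 silk=9
After 21 (consume 5 flask): flask=3 ink=20 silk=9
After 22 (craft anchor): anchor=3 flask=3 ink=20 silk=6
After 23 (craft anchor): anchor=6 flask=3 ink=20 silk=3
After 24 (gather 5 silk): anchor=6 flask=3 ink=20 silk=8

Answer: no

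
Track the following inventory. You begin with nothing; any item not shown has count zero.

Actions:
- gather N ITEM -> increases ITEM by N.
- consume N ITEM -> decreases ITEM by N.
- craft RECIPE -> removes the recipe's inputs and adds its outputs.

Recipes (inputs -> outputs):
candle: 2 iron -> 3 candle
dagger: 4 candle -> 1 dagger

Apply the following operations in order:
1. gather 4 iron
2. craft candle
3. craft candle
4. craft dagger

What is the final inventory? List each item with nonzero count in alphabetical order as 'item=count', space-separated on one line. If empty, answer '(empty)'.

After 1 (gather 4 iron): iron=4
After 2 (craft candle): candle=3 iron=2
After 3 (craft candle): candle=6
After 4 (craft dagger): candle=2 dagger=1

Answer: candle=2 dagger=1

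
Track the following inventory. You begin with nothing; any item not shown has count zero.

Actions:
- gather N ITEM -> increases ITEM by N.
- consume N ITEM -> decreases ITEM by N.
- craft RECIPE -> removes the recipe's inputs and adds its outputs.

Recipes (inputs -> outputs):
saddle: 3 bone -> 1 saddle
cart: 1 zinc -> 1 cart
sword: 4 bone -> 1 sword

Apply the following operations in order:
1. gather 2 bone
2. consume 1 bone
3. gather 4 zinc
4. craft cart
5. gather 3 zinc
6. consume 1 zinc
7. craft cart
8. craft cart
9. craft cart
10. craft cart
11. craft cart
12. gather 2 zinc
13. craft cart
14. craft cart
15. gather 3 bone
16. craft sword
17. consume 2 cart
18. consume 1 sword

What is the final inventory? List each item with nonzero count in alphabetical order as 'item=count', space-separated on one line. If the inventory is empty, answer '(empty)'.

After 1 (gather 2 bone): bone=2
After 2 (consume 1 bone): bone=1
After 3 (gather 4 zinc): bone=1 zinc=4
After 4 (craft cart): bone=1 cart=1 zinc=3
After 5 (gather 3 zinc): bone=1 cart=1 zinc=6
After 6 (consume 1 zinc): bone=1 cart=1 zinc=5
After 7 (craft cart): bone=1 cart=2 zinc=4
After 8 (craft cart): bone=1 cart=3 zinc=3
After 9 (craft cart): bone=1 cart=4 zinc=2
After 10 (craft cart): bone=1 cart=5 zinc=1
After 11 (craft cart): bone=1 cart=6
After 12 (gather 2 zinc): bone=1 cart=6 zinc=2
After 13 (craft cart): bone=1 cart=7 zinc=1
After 14 (craft cart): bone=1 cart=8
After 15 (gather 3 bone): bone=4 cart=8
After 16 (craft sword): cart=8 sword=1
After 17 (consume 2 cart): cart=6 sword=1
After 18 (consume 1 sword): cart=6

Answer: cart=6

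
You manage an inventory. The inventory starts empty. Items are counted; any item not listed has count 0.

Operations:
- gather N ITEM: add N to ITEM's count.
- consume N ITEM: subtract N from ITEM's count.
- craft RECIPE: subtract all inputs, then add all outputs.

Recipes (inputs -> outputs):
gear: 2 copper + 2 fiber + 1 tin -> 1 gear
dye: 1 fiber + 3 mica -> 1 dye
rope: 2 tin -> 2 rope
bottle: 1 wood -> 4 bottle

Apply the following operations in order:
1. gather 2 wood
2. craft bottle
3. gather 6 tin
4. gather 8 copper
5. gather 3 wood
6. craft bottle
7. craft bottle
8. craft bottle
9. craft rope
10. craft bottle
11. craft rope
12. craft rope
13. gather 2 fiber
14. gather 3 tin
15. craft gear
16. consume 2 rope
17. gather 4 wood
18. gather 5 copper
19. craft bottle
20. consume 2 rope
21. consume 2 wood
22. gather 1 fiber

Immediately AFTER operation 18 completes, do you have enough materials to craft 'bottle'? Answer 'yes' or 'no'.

Answer: yes

Derivation:
After 1 (gather 2 wood): wood=2
After 2 (craft bottle): bottle=4 wood=1
After 3 (gather 6 tin): bottle=4 tin=6 wood=1
After 4 (gather 8 copper): bottle=4 copper=8 tin=6 wood=1
After 5 (gather 3 wood): bottle=4 copper=8 tin=6 wood=4
After 6 (craft bottle): bottle=8 copper=8 tin=6 wood=3
After 7 (craft bottle): bottle=12 copper=8 tin=6 wood=2
After 8 (craft bottle): bottle=16 copper=8 tin=6 wood=1
After 9 (craft rope): bottle=16 copper=8 rope=2 tin=4 wood=1
After 10 (craft bottle): bottle=20 copper=8 rope=2 tin=4
After 11 (craft rope): bottle=20 copper=8 rope=4 tin=2
After 12 (craft rope): bottle=20 copper=8 rope=6
After 13 (gather 2 fiber): bottle=20 copper=8 fiber=2 rope=6
After 14 (gather 3 tin): bottle=20 copper=8 fiber=2 rope=6 tin=3
After 15 (craft gear): bottle=20 copper=6 gear=1 rope=6 tin=2
After 16 (consume 2 rope): bottle=20 copper=6 gear=1 rope=4 tin=2
After 17 (gather 4 wood): bottle=20 copper=6 gear=1 rope=4 tin=2 wood=4
After 18 (gather 5 copper): bottle=20 copper=11 gear=1 rope=4 tin=2 wood=4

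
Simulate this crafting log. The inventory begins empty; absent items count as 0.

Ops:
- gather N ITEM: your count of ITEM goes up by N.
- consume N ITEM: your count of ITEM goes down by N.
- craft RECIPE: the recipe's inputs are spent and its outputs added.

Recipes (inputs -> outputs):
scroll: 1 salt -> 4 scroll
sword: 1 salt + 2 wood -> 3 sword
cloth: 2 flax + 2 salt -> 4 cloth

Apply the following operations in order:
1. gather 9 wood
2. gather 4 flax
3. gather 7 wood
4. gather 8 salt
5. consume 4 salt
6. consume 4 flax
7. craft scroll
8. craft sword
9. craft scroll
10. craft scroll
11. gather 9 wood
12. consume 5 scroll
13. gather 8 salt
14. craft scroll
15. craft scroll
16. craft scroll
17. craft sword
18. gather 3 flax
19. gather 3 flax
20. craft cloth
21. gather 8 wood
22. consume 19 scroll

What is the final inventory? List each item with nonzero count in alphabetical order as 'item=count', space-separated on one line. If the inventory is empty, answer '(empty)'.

Answer: cloth=4 flax=4 salt=2 sword=6 wood=29

Derivation:
After 1 (gather 9 wood): wood=9
After 2 (gather 4 flax): flax=4 wood=9
After 3 (gather 7 wood): flax=4 wood=16
After 4 (gather 8 salt): flax=4 salt=8 wood=16
After 5 (consume 4 salt): flax=4 salt=4 wood=16
After 6 (consume 4 flax): salt=4 wood=16
After 7 (craft scroll): salt=3 scroll=4 wood=16
After 8 (craft sword): salt=2 scroll=4 sword=3 wood=14
After 9 (craft scroll): salt=1 scroll=8 sword=3 wood=14
After 10 (craft scroll): scroll=12 sword=3 wood=14
After 11 (gather 9 wood): scroll=12 sword=3 wood=23
After 12 (consume 5 scroll): scroll=7 sword=3 wood=23
After 13 (gather 8 salt): salt=8 scroll=7 sword=3 wood=23
After 14 (craft scroll): salt=7 scroll=11 sword=3 wood=23
After 15 (craft scroll): salt=6 scroll=15 sword=3 wood=23
After 16 (craft scroll): salt=5 scroll=19 sword=3 wood=23
After 17 (craft sword): salt=4 scroll=19 sword=6 wood=21
After 18 (gather 3 flax): flax=3 salt=4 scroll=19 sword=6 wood=21
After 19 (gather 3 flax): flax=6 salt=4 scroll=19 sword=6 wood=21
After 20 (craft cloth): cloth=4 flax=4 salt=2 scroll=19 sword=6 wood=21
After 21 (gather 8 wood): cloth=4 flax=4 salt=2 scroll=19 sword=6 wood=29
After 22 (consume 19 scroll): cloth=4 flax=4 salt=2 sword=6 wood=29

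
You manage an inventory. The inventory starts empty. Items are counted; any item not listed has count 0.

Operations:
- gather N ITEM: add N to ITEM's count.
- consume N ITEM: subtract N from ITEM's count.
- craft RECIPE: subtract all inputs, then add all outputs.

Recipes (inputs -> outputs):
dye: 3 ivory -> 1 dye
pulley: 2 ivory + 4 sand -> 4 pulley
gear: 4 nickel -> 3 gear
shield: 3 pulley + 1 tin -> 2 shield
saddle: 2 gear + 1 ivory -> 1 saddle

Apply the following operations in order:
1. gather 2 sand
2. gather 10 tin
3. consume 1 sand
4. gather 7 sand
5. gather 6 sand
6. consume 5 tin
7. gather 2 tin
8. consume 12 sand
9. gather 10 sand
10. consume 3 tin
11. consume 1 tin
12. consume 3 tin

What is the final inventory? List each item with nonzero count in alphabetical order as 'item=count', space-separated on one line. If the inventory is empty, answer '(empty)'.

Answer: sand=12

Derivation:
After 1 (gather 2 sand): sand=2
After 2 (gather 10 tin): sand=2 tin=10
After 3 (consume 1 sand): sand=1 tin=10
After 4 (gather 7 sand): sand=8 tin=10
After 5 (gather 6 sand): sand=14 tin=10
After 6 (consume 5 tin): sand=14 tin=5
After 7 (gather 2 tin): sand=14 tin=7
After 8 (consume 12 sand): sand=2 tin=7
After 9 (gather 10 sand): sand=12 tin=7
After 10 (consume 3 tin): sand=12 tin=4
After 11 (consume 1 tin): sand=12 tin=3
After 12 (consume 3 tin): sand=12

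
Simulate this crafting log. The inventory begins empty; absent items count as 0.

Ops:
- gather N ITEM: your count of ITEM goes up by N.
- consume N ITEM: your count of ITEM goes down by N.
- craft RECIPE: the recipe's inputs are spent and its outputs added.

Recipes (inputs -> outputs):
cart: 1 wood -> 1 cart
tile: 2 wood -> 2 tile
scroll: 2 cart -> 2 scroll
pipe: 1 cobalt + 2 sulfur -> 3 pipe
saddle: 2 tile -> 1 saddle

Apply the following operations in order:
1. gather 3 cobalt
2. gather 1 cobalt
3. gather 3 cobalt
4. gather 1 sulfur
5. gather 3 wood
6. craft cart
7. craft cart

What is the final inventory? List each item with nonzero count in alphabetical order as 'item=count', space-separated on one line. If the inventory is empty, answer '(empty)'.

Answer: cart=2 cobalt=7 sulfur=1 wood=1

Derivation:
After 1 (gather 3 cobalt): cobalt=3
After 2 (gather 1 cobalt): cobalt=4
After 3 (gather 3 cobalt): cobalt=7
After 4 (gather 1 sulfur): cobalt=7 sulfur=1
After 5 (gather 3 wood): cobalt=7 sulfur=1 wood=3
After 6 (craft cart): cart=1 cobalt=7 sulfur=1 wood=2
After 7 (craft cart): cart=2 cobalt=7 sulfur=1 wood=1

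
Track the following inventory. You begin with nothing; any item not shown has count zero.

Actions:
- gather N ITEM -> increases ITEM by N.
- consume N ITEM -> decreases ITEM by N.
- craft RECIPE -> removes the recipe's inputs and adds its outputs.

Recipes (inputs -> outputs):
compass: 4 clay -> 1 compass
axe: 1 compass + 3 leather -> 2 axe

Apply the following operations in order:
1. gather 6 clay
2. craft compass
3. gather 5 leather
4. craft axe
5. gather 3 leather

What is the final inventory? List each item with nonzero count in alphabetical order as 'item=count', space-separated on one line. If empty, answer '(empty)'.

Answer: axe=2 clay=2 leather=5

Derivation:
After 1 (gather 6 clay): clay=6
After 2 (craft compass): clay=2 compass=1
After 3 (gather 5 leather): clay=2 compass=1 leather=5
After 4 (craft axe): axe=2 clay=2 leather=2
After 5 (gather 3 leather): axe=2 clay=2 leather=5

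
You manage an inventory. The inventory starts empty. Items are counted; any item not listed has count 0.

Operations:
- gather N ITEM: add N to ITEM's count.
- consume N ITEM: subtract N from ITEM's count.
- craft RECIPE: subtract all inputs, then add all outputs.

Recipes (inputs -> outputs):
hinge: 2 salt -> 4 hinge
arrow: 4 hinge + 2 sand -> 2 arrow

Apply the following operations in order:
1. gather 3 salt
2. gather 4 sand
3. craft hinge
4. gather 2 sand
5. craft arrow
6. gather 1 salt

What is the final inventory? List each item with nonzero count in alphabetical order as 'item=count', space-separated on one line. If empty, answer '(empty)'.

After 1 (gather 3 salt): salt=3
After 2 (gather 4 sand): salt=3 sand=4
After 3 (craft hinge): hinge=4 salt=1 sand=4
After 4 (gather 2 sand): hinge=4 salt=1 sand=6
After 5 (craft arrow): arrow=2 salt=1 sand=4
After 6 (gather 1 salt): arrow=2 salt=2 sand=4

Answer: arrow=2 salt=2 sand=4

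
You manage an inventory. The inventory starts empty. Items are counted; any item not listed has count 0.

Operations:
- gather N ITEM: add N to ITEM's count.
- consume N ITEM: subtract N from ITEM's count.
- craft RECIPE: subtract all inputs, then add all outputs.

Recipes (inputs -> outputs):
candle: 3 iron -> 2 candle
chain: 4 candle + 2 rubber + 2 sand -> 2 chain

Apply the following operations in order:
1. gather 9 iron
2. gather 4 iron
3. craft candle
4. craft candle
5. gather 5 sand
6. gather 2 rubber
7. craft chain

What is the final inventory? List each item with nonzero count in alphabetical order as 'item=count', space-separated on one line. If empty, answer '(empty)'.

Answer: chain=2 iron=7 sand=3

Derivation:
After 1 (gather 9 iron): iron=9
After 2 (gather 4 iron): iron=13
After 3 (craft candle): candle=2 iron=10
After 4 (craft candle): candle=4 iron=7
After 5 (gather 5 sand): candle=4 iron=7 sand=5
After 6 (gather 2 rubber): candle=4 iron=7 rubber=2 sand=5
After 7 (craft chain): chain=2 iron=7 sand=3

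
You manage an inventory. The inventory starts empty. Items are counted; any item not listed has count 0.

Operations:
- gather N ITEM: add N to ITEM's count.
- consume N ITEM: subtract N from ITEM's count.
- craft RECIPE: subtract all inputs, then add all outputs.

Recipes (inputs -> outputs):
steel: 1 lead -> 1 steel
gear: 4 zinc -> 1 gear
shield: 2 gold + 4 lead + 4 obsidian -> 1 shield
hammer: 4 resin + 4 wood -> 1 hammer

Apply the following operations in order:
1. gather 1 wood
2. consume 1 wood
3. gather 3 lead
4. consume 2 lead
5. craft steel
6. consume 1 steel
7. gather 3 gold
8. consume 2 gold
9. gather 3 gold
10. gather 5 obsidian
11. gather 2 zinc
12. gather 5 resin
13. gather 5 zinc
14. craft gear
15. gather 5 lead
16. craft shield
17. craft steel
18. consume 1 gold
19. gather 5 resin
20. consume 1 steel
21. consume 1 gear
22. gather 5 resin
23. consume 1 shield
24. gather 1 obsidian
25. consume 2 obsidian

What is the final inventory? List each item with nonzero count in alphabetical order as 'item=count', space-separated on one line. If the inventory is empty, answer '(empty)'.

After 1 (gather 1 wood): wood=1
After 2 (consume 1 wood): (empty)
After 3 (gather 3 lead): lead=3
After 4 (consume 2 lead): lead=1
After 5 (craft steel): steel=1
After 6 (consume 1 steel): (empty)
After 7 (gather 3 gold): gold=3
After 8 (consume 2 gold): gold=1
After 9 (gather 3 gold): gold=4
After 10 (gather 5 obsidian): gold=4 obsidian=5
After 11 (gather 2 zinc): gold=4 obsidian=5 zinc=2
After 12 (gather 5 resin): gold=4 obsidian=5 resin=5 zinc=2
After 13 (gather 5 zinc): gold=4 obsidian=5 resin=5 zinc=7
After 14 (craft gear): gear=1 gold=4 obsidian=5 resin=5 zinc=3
After 15 (gather 5 lead): gear=1 gold=4 lead=5 obsidian=5 resin=5 zinc=3
After 16 (craft shield): gear=1 gold=2 lead=1 obsidian=1 resin=5 shield=1 zinc=3
After 17 (craft steel): gear=1 gold=2 obsidian=1 resin=5 shield=1 steel=1 zinc=3
After 18 (consume 1 gold): gear=1 gold=1 obsidian=1 resin=5 shield=1 steel=1 zinc=3
After 19 (gather 5 resin): gear=1 gold=1 obsidian=1 resin=10 shield=1 steel=1 zinc=3
After 20 (consume 1 steel): gear=1 gold=1 obsidian=1 resin=10 shield=1 zinc=3
After 21 (consume 1 gear): gold=1 obsidian=1 resin=10 shield=1 zinc=3
After 22 (gather 5 resin): gold=1 obsidian=1 resin=15 shield=1 zinc=3
After 23 (consume 1 shield): gold=1 obsidian=1 resin=15 zinc=3
After 24 (gather 1 obsidian): gold=1 obsidian=2 resin=15 zinc=3
After 25 (consume 2 obsidian): gold=1 resin=15 zinc=3

Answer: gold=1 resin=15 zinc=3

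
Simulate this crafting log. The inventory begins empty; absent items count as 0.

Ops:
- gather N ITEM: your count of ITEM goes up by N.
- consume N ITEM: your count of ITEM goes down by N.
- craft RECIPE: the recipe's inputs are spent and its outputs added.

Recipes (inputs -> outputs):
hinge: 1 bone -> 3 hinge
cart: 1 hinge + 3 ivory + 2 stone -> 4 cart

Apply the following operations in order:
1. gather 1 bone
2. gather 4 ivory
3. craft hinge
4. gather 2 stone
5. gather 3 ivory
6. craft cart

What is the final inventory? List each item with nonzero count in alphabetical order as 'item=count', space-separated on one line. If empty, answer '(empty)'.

After 1 (gather 1 bone): bone=1
After 2 (gather 4 ivory): bone=1 ivory=4
After 3 (craft hinge): hinge=3 ivory=4
After 4 (gather 2 stone): hinge=3 ivory=4 stone=2
After 5 (gather 3 ivory): hinge=3 ivory=7 stone=2
After 6 (craft cart): cart=4 hinge=2 ivory=4

Answer: cart=4 hinge=2 ivory=4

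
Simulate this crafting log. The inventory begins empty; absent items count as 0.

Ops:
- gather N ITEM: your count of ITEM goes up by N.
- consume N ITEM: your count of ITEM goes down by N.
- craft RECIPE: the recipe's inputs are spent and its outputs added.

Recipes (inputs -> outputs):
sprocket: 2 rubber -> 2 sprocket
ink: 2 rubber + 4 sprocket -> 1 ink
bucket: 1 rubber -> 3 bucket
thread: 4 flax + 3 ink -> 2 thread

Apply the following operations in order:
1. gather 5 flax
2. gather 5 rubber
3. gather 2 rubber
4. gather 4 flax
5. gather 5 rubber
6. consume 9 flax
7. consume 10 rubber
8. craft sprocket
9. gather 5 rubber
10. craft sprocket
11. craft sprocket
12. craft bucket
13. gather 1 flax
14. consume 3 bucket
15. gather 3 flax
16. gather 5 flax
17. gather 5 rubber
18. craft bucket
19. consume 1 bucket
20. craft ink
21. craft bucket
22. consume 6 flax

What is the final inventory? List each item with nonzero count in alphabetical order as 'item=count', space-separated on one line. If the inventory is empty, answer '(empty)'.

After 1 (gather 5 flax): flax=5
After 2 (gather 5 rubber): flax=5 rubber=5
After 3 (gather 2 rubber): flax=5 rubber=7
After 4 (gather 4 flax): flax=9 rubber=7
After 5 (gather 5 rubber): flax=9 rubber=12
After 6 (consume 9 flax): rubber=12
After 7 (consume 10 rubber): rubber=2
After 8 (craft sprocket): sprocket=2
After 9 (gather 5 rubber): rubber=5 sprocket=2
After 10 (craft sprocket): rubber=3 sprocket=4
After 11 (craft sprocket): rubber=1 sprocket=6
After 12 (craft bucket): bucket=3 sprocket=6
After 13 (gather 1 flax): bucket=3 flax=1 sprocket=6
After 14 (consume 3 bucket): flax=1 sprocket=6
After 15 (gather 3 flax): flax=4 sprocket=6
After 16 (gather 5 flax): flax=9 sprocket=6
After 17 (gather 5 rubber): flax=9 rubber=5 sprocket=6
After 18 (craft bucket): bucket=3 flax=9 rubber=4 sprocket=6
After 19 (consume 1 bucket): bucket=2 flax=9 rubber=4 sprocket=6
After 20 (craft ink): bucket=2 flax=9 ink=1 rubber=2 sprocket=2
After 21 (craft bucket): bucket=5 flax=9 ink=1 rubber=1 sprocket=2
After 22 (consume 6 flax): bucket=5 flax=3 ink=1 rubber=1 sprocket=2

Answer: bucket=5 flax=3 ink=1 rubber=1 sprocket=2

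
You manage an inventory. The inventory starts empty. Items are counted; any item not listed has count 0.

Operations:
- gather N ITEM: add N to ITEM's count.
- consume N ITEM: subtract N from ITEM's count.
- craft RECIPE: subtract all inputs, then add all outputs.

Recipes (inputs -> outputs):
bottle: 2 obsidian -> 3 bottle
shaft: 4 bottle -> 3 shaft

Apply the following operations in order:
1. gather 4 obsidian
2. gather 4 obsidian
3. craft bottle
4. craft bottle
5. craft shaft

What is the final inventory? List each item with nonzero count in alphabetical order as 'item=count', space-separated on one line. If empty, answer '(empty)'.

Answer: bottle=2 obsidian=4 shaft=3

Derivation:
After 1 (gather 4 obsidian): obsidian=4
After 2 (gather 4 obsidian): obsidian=8
After 3 (craft bottle): bottle=3 obsidian=6
After 4 (craft bottle): bottle=6 obsidian=4
After 5 (craft shaft): bottle=2 obsidian=4 shaft=3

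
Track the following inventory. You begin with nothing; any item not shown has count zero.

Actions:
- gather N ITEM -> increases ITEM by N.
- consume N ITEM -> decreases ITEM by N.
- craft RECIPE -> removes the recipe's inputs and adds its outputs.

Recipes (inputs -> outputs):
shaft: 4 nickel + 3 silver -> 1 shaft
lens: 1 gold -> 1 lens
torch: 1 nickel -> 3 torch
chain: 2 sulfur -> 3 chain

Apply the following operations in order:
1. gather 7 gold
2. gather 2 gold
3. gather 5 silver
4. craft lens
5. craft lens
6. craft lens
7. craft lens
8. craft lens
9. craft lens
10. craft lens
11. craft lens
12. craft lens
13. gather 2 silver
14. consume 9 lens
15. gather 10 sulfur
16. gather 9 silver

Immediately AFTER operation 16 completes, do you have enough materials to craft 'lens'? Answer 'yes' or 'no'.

After 1 (gather 7 gold): gold=7
After 2 (gather 2 gold): gold=9
After 3 (gather 5 silver): gold=9 silver=5
After 4 (craft lens): gold=8 lens=1 silver=5
After 5 (craft lens): gold=7 lens=2 silver=5
After 6 (craft lens): gold=6 lens=3 silver=5
After 7 (craft lens): gold=5 lens=4 silver=5
After 8 (craft lens): gold=4 lens=5 silver=5
After 9 (craft lens): gold=3 lens=6 silver=5
After 10 (craft lens): gold=2 lens=7 silver=5
After 11 (craft lens): gold=1 lens=8 silver=5
After 12 (craft lens): lens=9 silver=5
After 13 (gather 2 silver): lens=9 silver=7
After 14 (consume 9 lens): silver=7
After 15 (gather 10 sulfur): silver=7 sulfur=10
After 16 (gather 9 silver): silver=16 sulfur=10

Answer: no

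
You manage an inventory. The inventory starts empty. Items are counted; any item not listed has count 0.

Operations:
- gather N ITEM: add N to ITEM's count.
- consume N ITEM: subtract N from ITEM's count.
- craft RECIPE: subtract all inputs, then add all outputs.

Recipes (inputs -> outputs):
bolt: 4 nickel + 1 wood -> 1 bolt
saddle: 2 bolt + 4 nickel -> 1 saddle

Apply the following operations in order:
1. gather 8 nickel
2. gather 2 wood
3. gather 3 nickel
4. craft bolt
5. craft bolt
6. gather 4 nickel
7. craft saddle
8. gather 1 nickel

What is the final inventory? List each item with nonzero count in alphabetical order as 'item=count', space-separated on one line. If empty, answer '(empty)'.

After 1 (gather 8 nickel): nickel=8
After 2 (gather 2 wood): nickel=8 wood=2
After 3 (gather 3 nickel): nickel=11 wood=2
After 4 (craft bolt): bolt=1 nickel=7 wood=1
After 5 (craft bolt): bolt=2 nickel=3
After 6 (gather 4 nickel): bolt=2 nickel=7
After 7 (craft saddle): nickel=3 saddle=1
After 8 (gather 1 nickel): nickel=4 saddle=1

Answer: nickel=4 saddle=1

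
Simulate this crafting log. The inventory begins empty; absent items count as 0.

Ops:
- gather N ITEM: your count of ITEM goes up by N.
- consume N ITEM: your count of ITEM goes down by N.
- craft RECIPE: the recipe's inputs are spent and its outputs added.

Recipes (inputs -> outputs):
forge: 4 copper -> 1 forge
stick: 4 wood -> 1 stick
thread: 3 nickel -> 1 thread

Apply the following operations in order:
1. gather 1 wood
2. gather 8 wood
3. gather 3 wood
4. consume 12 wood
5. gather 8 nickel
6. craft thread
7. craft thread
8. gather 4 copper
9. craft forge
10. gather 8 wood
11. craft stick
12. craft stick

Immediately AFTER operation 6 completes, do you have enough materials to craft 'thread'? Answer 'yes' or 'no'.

After 1 (gather 1 wood): wood=1
After 2 (gather 8 wood): wood=9
After 3 (gather 3 wood): wood=12
After 4 (consume 12 wood): (empty)
After 5 (gather 8 nickel): nickel=8
After 6 (craft thread): nickel=5 thread=1

Answer: yes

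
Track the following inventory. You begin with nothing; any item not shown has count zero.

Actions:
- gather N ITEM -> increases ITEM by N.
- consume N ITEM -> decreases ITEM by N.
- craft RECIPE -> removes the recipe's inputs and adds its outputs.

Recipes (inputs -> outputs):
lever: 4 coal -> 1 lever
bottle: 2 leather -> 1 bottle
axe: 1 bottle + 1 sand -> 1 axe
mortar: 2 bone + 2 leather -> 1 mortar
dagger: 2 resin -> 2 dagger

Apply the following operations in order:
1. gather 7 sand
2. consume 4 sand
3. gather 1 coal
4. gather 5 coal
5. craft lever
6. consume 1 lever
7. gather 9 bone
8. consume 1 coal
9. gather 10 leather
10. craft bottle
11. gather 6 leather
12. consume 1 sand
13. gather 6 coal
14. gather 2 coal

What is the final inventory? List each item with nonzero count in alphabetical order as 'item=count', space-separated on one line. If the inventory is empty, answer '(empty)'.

Answer: bone=9 bottle=1 coal=9 leather=14 sand=2

Derivation:
After 1 (gather 7 sand): sand=7
After 2 (consume 4 sand): sand=3
After 3 (gather 1 coal): coal=1 sand=3
After 4 (gather 5 coal): coal=6 sand=3
After 5 (craft lever): coal=2 lever=1 sand=3
After 6 (consume 1 lever): coal=2 sand=3
After 7 (gather 9 bone): bone=9 coal=2 sand=3
After 8 (consume 1 coal): bone=9 coal=1 sand=3
After 9 (gather 10 leather): bone=9 coal=1 leather=10 sand=3
After 10 (craft bottle): bone=9 bottle=1 coal=1 leather=8 sand=3
After 11 (gather 6 leather): bone=9 bottle=1 coal=1 leather=14 sand=3
After 12 (consume 1 sand): bone=9 bottle=1 coal=1 leather=14 sand=2
After 13 (gather 6 coal): bone=9 bottle=1 coal=7 leather=14 sand=2
After 14 (gather 2 coal): bone=9 bottle=1 coal=9 leather=14 sand=2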